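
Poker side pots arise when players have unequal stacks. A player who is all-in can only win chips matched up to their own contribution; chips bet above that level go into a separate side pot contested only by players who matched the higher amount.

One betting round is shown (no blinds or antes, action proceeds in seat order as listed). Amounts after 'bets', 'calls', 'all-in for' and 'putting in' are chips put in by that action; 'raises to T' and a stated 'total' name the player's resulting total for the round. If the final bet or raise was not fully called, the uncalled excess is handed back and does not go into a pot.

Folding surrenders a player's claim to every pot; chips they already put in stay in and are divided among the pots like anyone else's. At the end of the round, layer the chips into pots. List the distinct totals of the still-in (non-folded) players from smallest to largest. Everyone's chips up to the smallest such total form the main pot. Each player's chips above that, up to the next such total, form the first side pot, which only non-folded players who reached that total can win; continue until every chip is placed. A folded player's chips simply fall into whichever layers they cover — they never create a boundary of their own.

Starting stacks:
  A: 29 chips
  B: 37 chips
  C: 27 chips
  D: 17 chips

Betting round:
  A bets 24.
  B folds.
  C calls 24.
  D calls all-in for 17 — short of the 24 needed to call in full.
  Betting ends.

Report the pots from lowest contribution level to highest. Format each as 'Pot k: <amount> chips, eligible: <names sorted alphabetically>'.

Pot 1: 51 chips, eligible: A, C, D
Pot 2: 14 chips, eligible: A, C

Derivation:
Contributions: A=24, C=24, D=17
Folded: B
Pot levels (distinct totals of non-folded players): 17, 24
Layer 1-17: 17 each from A, C, D = 17*3 = 51 chips; eligible A, C, D
Layer 18-24: 7 each from A, C = 7*2 = 14 chips; eligible A, C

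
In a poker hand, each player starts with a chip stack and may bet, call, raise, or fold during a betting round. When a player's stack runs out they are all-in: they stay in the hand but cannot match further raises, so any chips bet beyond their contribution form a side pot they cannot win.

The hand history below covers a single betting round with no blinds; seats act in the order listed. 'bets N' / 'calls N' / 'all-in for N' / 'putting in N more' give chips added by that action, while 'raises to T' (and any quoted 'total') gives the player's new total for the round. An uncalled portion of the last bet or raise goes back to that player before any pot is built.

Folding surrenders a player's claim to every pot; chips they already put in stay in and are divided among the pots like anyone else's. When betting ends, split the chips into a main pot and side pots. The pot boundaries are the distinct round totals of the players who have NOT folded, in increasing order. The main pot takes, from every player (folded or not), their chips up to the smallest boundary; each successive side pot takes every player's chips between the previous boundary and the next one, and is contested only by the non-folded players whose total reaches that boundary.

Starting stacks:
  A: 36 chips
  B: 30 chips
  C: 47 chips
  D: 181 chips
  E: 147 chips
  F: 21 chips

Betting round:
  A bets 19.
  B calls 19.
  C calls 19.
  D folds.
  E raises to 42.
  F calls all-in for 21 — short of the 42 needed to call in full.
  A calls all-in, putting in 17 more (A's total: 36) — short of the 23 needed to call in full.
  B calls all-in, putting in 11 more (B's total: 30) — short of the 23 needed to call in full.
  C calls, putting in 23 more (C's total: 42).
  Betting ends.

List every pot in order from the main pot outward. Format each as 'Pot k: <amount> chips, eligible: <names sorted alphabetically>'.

Pot 1: 105 chips, eligible: A, B, C, E, F
Pot 2: 36 chips, eligible: A, B, C, E
Pot 3: 18 chips, eligible: A, C, E
Pot 4: 12 chips, eligible: C, E

Derivation:
Contributions: A=36, B=30, C=42, E=42, F=21
Folded: D
Pot levels (distinct totals of non-folded players): 21, 30, 36, 42
Layer 1-21: 21 each from A, B, C, E, F = 21*5 = 105 chips; eligible A, B, C, E, F
Layer 22-30: 9 each from A, B, C, E = 9*4 = 36 chips; eligible A, B, C, E
Layer 31-36: 6 each from A, C, E = 6*3 = 18 chips; eligible A, C, E
Layer 37-42: 6 each from C, E = 6*2 = 12 chips; eligible C, E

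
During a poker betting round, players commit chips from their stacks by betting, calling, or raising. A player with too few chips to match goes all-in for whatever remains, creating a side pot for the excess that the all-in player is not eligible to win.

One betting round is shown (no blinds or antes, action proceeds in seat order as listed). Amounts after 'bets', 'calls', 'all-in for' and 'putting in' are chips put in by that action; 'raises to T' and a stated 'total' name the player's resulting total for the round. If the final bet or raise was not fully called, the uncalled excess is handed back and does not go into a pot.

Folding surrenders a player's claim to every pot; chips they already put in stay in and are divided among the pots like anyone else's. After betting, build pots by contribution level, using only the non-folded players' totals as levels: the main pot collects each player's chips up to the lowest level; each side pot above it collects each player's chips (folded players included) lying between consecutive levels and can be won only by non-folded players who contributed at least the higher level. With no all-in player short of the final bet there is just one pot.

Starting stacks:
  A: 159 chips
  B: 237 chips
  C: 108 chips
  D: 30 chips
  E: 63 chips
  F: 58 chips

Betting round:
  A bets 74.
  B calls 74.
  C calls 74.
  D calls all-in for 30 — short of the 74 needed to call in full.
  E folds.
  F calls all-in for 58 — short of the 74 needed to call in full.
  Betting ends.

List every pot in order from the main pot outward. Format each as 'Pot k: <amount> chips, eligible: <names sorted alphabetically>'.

Pot 1: 150 chips, eligible: A, B, C, D, F
Pot 2: 112 chips, eligible: A, B, C, F
Pot 3: 48 chips, eligible: A, B, C

Derivation:
Contributions: A=74, B=74, C=74, D=30, F=58
Folded: E
Pot levels (distinct totals of non-folded players): 30, 58, 74
Layer 1-30: 30 each from A, B, C, D, F = 30*5 = 150 chips; eligible A, B, C, D, F
Layer 31-58: 28 each from A, B, C, F = 28*4 = 112 chips; eligible A, B, C, F
Layer 59-74: 16 each from A, B, C = 16*3 = 48 chips; eligible A, B, C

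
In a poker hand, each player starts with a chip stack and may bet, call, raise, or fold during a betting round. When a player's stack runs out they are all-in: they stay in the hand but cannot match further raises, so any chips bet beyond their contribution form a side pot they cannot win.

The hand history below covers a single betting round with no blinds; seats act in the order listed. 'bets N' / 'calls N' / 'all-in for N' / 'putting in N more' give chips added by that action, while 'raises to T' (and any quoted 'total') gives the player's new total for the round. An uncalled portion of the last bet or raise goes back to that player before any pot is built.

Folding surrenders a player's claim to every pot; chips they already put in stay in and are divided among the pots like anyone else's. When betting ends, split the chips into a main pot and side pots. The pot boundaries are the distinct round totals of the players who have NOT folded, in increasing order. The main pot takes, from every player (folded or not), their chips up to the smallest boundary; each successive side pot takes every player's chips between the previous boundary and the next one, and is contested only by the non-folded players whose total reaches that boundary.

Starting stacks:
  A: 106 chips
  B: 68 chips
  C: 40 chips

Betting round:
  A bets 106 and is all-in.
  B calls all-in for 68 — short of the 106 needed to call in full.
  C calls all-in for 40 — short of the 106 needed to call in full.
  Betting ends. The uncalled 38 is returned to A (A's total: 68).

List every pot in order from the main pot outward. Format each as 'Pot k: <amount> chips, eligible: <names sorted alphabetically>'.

Pot 1: 120 chips, eligible: A, B, C
Pot 2: 56 chips, eligible: A, B

Derivation:
Contributions (after 38 returned to A): A=68, B=68, C=40
Pot levels (distinct totals of non-folded players): 40, 68
Layer 1-40: 40 each from A, B, C = 40*3 = 120 chips; eligible A, B, C
Layer 41-68: 28 each from A, B = 28*2 = 56 chips; eligible A, B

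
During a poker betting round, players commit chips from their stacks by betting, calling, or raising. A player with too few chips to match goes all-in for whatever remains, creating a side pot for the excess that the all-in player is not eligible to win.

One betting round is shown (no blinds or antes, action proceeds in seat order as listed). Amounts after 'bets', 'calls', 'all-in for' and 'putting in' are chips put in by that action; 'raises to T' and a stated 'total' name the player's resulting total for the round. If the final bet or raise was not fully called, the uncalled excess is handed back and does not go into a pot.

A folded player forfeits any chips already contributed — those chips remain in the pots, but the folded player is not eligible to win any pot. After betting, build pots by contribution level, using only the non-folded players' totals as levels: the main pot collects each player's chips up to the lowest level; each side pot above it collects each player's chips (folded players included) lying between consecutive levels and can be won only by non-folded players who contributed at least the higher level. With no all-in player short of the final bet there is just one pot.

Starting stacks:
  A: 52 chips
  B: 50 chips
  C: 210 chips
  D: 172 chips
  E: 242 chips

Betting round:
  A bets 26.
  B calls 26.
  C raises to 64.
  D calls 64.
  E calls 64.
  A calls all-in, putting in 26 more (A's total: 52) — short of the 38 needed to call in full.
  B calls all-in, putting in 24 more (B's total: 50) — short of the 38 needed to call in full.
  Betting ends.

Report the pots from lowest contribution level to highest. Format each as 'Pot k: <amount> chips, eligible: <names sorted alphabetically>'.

Contributions: A=52, B=50, C=64, D=64, E=64
Pot levels (distinct totals of non-folded players): 50, 52, 64
Layer 1-50: 50 each from A, B, C, D, E = 50*5 = 250 chips; eligible A, B, C, D, E
Layer 51-52: 2 each from A, C, D, E = 2*4 = 8 chips; eligible A, C, D, E
Layer 53-64: 12 each from C, D, E = 12*3 = 36 chips; eligible C, D, E

Pot 1: 250 chips, eligible: A, B, C, D, E
Pot 2: 8 chips, eligible: A, C, D, E
Pot 3: 36 chips, eligible: C, D, E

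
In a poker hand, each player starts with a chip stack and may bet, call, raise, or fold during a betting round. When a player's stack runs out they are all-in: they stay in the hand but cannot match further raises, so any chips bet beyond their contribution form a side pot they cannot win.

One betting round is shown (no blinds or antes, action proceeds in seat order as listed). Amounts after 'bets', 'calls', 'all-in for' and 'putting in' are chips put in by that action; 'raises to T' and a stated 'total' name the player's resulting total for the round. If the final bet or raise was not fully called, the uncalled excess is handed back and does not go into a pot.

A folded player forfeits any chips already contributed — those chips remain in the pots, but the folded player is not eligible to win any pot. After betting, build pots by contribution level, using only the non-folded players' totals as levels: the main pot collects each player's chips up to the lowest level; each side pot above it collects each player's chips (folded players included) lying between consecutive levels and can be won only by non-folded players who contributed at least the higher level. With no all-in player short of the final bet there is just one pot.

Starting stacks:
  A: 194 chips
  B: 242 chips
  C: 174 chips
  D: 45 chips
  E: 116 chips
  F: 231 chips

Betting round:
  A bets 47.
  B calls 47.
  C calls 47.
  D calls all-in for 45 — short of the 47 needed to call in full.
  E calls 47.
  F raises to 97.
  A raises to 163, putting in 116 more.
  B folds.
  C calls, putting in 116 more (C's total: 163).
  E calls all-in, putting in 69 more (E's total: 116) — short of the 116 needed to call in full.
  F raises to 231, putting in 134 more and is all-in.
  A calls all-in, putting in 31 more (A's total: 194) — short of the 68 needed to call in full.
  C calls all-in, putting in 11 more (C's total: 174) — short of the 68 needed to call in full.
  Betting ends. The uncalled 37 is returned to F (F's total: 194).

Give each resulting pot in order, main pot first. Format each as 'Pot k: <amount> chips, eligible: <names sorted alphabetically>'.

Contributions (after 37 returned to F): A=194, B=47, C=174, D=45, E=116, F=194
Folded: B
Pot levels (distinct totals of non-folded players): 45, 116, 174, 194
Layer 1-45: 45 each from A, B, C, D, E, F = 45*6 = 270 chips; eligible A, C, D, E, F
Layer 46-116: A 71 + B 2 + C 71 + E 71 + F 71 = 286 chips; eligible A, C, E, F
Layer 117-174: 58 each from A, C, F = 58*3 = 174 chips; eligible A, C, F
Layer 175-194: 20 each from A, F = 20*2 = 40 chips; eligible A, F

Pot 1: 270 chips, eligible: A, C, D, E, F
Pot 2: 286 chips, eligible: A, C, E, F
Pot 3: 174 chips, eligible: A, C, F
Pot 4: 40 chips, eligible: A, F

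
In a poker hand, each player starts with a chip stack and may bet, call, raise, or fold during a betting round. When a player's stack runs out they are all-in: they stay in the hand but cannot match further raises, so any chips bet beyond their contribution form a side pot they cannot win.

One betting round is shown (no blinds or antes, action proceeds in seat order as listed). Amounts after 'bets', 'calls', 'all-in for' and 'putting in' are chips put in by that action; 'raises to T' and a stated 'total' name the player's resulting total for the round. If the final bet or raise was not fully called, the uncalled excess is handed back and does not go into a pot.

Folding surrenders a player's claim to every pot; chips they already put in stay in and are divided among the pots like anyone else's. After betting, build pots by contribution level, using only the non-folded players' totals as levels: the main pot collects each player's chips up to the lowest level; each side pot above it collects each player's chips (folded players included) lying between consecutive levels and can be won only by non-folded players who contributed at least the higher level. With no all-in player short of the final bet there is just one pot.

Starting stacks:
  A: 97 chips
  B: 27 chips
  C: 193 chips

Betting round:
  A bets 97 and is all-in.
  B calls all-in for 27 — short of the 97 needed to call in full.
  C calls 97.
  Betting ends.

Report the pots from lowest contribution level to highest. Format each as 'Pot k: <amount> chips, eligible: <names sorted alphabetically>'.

Contributions: A=97, B=27, C=97
Pot levels (distinct totals of non-folded players): 27, 97
Layer 1-27: 27 each from A, B, C = 27*3 = 81 chips; eligible A, B, C
Layer 28-97: 70 each from A, C = 70*2 = 140 chips; eligible A, C

Pot 1: 81 chips, eligible: A, B, C
Pot 2: 140 chips, eligible: A, C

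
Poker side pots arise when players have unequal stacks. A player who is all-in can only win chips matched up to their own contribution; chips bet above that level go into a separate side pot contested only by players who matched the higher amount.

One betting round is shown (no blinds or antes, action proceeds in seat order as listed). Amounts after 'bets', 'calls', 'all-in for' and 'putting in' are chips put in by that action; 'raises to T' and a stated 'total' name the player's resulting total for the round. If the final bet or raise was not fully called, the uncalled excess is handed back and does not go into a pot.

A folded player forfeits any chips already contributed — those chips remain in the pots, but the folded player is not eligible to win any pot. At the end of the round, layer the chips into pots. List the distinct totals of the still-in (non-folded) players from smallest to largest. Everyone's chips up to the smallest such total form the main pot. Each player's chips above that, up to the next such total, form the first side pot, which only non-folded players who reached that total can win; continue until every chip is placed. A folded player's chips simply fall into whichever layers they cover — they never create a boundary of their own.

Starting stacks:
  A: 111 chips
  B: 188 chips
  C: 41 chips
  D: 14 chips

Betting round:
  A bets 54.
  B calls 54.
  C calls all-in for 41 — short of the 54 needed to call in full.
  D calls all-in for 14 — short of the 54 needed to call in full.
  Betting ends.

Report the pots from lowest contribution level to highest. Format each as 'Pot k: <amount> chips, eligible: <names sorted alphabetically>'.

Pot 1: 56 chips, eligible: A, B, C, D
Pot 2: 81 chips, eligible: A, B, C
Pot 3: 26 chips, eligible: A, B

Derivation:
Contributions: A=54, B=54, C=41, D=14
Pot levels (distinct totals of non-folded players): 14, 41, 54
Layer 1-14: 14 each from A, B, C, D = 14*4 = 56 chips; eligible A, B, C, D
Layer 15-41: 27 each from A, B, C = 27*3 = 81 chips; eligible A, B, C
Layer 42-54: 13 each from A, B = 13*2 = 26 chips; eligible A, B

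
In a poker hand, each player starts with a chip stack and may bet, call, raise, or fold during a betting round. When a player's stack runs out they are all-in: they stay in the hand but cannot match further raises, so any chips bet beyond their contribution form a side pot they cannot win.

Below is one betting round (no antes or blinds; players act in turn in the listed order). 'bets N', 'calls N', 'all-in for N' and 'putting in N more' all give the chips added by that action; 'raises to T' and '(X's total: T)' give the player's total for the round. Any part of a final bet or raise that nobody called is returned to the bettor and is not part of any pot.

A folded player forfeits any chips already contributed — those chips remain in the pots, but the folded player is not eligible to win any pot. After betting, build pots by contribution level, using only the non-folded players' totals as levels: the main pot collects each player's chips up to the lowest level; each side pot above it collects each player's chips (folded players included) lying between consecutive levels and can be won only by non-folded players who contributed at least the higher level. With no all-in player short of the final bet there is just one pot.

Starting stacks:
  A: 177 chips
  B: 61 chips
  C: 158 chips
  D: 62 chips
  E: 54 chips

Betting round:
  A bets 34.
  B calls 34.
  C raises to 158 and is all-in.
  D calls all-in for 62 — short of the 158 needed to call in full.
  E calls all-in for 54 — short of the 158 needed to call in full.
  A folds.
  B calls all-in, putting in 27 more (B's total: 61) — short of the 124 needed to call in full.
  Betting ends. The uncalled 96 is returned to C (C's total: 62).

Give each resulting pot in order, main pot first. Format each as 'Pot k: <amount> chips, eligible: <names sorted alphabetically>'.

Pot 1: 250 chips, eligible: B, C, D, E
Pot 2: 21 chips, eligible: B, C, D
Pot 3: 2 chips, eligible: C, D

Derivation:
Contributions (after 96 returned to C): A=34, B=61, C=62, D=62, E=54
Folded: A
Pot levels (distinct totals of non-folded players): 54, 61, 62
Layer 1-54: A 34 + B 54 + C 54 + D 54 + E 54 = 250 chips; eligible B, C, D, E
Layer 55-61: 7 each from B, C, D = 7*3 = 21 chips; eligible B, C, D
Layer 62-62: 1 each from C, D = 1*2 = 2 chips; eligible C, D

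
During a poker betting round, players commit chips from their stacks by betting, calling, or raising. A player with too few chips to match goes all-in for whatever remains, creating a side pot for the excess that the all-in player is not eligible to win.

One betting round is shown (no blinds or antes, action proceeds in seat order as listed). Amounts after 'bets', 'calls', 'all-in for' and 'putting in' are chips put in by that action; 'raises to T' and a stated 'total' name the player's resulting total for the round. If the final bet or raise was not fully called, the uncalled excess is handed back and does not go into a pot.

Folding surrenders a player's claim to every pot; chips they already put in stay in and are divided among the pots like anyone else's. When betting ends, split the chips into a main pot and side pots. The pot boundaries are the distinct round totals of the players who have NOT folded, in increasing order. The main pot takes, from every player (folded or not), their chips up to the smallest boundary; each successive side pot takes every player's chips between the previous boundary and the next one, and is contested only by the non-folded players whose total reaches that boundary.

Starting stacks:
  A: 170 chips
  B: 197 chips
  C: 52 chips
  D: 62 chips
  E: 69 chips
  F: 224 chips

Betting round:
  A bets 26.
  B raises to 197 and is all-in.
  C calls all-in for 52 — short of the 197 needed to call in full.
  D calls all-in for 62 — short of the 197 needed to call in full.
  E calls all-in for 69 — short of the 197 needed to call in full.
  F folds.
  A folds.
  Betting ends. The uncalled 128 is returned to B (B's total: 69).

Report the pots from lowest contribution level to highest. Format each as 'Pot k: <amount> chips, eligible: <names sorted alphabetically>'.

Pot 1: 234 chips, eligible: B, C, D, E
Pot 2: 30 chips, eligible: B, D, E
Pot 3: 14 chips, eligible: B, E

Derivation:
Contributions (after 128 returned to B): A=26, B=69, C=52, D=62, E=69
Folded: A, F
Pot levels (distinct totals of non-folded players): 52, 62, 69
Layer 1-52: A 26 + B 52 + C 52 + D 52 + E 52 = 234 chips; eligible B, C, D, E
Layer 53-62: 10 each from B, D, E = 10*3 = 30 chips; eligible B, D, E
Layer 63-69: 7 each from B, E = 7*2 = 14 chips; eligible B, E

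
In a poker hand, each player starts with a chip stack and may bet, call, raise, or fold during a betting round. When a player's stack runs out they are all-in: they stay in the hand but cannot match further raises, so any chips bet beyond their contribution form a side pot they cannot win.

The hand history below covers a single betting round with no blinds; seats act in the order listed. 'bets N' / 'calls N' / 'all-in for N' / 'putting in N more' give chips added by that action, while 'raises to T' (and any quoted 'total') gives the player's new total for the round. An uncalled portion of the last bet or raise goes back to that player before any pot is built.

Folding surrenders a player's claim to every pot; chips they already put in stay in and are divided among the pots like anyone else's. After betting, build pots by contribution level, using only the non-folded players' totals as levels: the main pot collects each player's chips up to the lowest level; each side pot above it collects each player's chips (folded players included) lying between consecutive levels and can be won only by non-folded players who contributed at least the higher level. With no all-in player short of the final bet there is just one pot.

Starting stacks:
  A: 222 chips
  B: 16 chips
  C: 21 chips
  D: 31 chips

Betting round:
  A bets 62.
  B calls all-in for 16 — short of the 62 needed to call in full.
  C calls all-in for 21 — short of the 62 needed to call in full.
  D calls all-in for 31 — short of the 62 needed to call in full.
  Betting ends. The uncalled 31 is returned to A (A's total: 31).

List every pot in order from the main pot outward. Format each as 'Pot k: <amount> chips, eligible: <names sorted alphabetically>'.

Contributions (after 31 returned to A): A=31, B=16, C=21, D=31
Pot levels (distinct totals of non-folded players): 16, 21, 31
Layer 1-16: 16 each from A, B, C, D = 16*4 = 64 chips; eligible A, B, C, D
Layer 17-21: 5 each from A, C, D = 5*3 = 15 chips; eligible A, C, D
Layer 22-31: 10 each from A, D = 10*2 = 20 chips; eligible A, D

Pot 1: 64 chips, eligible: A, B, C, D
Pot 2: 15 chips, eligible: A, C, D
Pot 3: 20 chips, eligible: A, D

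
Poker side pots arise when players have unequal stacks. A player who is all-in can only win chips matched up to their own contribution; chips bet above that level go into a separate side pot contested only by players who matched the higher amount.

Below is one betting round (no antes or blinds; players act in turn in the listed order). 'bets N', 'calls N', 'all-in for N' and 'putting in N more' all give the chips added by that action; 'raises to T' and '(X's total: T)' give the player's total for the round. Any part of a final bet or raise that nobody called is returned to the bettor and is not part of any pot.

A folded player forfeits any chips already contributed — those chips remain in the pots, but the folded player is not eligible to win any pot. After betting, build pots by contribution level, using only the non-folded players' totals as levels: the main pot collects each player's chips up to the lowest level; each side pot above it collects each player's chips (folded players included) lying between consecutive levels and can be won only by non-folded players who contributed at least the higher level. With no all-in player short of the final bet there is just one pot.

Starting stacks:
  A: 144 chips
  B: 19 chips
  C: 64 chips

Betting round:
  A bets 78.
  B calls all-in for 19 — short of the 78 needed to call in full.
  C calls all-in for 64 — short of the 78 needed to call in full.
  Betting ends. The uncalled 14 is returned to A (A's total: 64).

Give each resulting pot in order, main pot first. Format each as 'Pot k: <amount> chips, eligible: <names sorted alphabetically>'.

Pot 1: 57 chips, eligible: A, B, C
Pot 2: 90 chips, eligible: A, C

Derivation:
Contributions (after 14 returned to A): A=64, B=19, C=64
Pot levels (distinct totals of non-folded players): 19, 64
Layer 1-19: 19 each from A, B, C = 19*3 = 57 chips; eligible A, B, C
Layer 20-64: 45 each from A, C = 45*2 = 90 chips; eligible A, C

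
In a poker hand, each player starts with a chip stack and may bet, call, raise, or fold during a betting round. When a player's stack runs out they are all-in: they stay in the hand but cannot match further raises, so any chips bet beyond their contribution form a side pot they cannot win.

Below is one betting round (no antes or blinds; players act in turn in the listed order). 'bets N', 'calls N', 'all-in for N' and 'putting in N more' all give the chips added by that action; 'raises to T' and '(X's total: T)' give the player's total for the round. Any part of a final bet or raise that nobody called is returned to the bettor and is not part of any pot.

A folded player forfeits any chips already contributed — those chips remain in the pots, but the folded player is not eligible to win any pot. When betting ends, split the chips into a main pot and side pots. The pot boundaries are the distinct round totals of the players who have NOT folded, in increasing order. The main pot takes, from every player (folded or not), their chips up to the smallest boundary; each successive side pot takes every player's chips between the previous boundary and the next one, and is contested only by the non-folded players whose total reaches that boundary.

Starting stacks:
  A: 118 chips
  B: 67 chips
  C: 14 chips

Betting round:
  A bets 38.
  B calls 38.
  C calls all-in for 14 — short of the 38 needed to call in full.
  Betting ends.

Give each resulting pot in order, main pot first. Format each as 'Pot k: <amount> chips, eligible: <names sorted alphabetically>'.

Pot 1: 42 chips, eligible: A, B, C
Pot 2: 48 chips, eligible: A, B

Derivation:
Contributions: A=38, B=38, C=14
Pot levels (distinct totals of non-folded players): 14, 38
Layer 1-14: 14 each from A, B, C = 14*3 = 42 chips; eligible A, B, C
Layer 15-38: 24 each from A, B = 24*2 = 48 chips; eligible A, B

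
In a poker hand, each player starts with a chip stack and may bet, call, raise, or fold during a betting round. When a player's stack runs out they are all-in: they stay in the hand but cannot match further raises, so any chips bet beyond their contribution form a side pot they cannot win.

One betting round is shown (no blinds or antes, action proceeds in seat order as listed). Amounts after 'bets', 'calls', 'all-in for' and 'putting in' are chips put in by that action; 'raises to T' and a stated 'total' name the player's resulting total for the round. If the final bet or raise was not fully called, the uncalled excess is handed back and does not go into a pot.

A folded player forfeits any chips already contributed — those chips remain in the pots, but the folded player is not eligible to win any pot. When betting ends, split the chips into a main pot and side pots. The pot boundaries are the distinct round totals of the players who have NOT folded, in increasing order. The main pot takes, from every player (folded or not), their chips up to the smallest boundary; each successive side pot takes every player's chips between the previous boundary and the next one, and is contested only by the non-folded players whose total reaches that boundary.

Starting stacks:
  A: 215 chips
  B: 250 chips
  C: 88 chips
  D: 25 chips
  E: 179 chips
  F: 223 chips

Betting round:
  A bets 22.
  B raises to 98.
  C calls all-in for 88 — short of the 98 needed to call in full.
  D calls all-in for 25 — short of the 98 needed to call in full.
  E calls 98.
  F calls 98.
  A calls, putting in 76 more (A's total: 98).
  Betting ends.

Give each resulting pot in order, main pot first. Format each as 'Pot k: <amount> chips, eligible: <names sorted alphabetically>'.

Contributions: A=98, B=98, C=88, D=25, E=98, F=98
Pot levels (distinct totals of non-folded players): 25, 88, 98
Layer 1-25: 25 each from A, B, C, D, E, F = 25*6 = 150 chips; eligible A, B, C, D, E, F
Layer 26-88: 63 each from A, B, C, E, F = 63*5 = 315 chips; eligible A, B, C, E, F
Layer 89-98: 10 each from A, B, E, F = 10*4 = 40 chips; eligible A, B, E, F

Pot 1: 150 chips, eligible: A, B, C, D, E, F
Pot 2: 315 chips, eligible: A, B, C, E, F
Pot 3: 40 chips, eligible: A, B, E, F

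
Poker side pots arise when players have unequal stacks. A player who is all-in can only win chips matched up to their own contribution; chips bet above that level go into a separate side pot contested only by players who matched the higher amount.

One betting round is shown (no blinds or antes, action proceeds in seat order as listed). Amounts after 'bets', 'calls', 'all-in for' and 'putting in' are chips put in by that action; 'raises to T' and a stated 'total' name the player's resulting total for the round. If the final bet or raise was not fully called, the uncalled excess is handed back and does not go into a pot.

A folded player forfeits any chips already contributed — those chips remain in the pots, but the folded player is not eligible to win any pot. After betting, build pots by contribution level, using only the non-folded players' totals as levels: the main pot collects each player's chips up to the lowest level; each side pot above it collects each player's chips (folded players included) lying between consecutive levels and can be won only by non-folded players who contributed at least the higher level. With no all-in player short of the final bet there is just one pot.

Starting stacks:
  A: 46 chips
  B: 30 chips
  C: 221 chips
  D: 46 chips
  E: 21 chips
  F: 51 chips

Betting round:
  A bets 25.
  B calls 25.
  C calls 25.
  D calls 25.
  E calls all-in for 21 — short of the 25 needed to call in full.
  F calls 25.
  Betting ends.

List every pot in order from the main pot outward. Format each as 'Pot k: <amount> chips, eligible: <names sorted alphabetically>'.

Pot 1: 126 chips, eligible: A, B, C, D, E, F
Pot 2: 20 chips, eligible: A, B, C, D, F

Derivation:
Contributions: A=25, B=25, C=25, D=25, E=21, F=25
Pot levels (distinct totals of non-folded players): 21, 25
Layer 1-21: 21 each from A, B, C, D, E, F = 21*6 = 126 chips; eligible A, B, C, D, E, F
Layer 22-25: 4 each from A, B, C, D, F = 4*5 = 20 chips; eligible A, B, C, D, F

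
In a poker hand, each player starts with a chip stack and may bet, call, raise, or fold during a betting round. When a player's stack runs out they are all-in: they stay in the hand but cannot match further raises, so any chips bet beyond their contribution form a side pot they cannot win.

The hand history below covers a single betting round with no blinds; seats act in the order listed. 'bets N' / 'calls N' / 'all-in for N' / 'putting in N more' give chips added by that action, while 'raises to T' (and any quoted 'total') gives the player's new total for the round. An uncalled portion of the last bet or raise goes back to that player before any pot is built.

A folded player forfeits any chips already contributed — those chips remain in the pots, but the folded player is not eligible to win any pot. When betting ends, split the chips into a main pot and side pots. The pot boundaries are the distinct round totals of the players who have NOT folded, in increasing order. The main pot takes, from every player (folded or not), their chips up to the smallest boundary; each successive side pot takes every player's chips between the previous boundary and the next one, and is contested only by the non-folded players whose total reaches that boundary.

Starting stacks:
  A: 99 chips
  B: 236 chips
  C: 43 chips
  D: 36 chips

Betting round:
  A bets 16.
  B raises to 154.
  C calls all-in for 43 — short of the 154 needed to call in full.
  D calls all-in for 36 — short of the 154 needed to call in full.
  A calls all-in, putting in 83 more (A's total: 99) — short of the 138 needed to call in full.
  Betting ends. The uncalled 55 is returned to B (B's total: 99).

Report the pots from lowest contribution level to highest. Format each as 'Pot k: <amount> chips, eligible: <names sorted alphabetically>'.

Pot 1: 144 chips, eligible: A, B, C, D
Pot 2: 21 chips, eligible: A, B, C
Pot 3: 112 chips, eligible: A, B

Derivation:
Contributions (after 55 returned to B): A=99, B=99, C=43, D=36
Pot levels (distinct totals of non-folded players): 36, 43, 99
Layer 1-36: 36 each from A, B, C, D = 36*4 = 144 chips; eligible A, B, C, D
Layer 37-43: 7 each from A, B, C = 7*3 = 21 chips; eligible A, B, C
Layer 44-99: 56 each from A, B = 56*2 = 112 chips; eligible A, B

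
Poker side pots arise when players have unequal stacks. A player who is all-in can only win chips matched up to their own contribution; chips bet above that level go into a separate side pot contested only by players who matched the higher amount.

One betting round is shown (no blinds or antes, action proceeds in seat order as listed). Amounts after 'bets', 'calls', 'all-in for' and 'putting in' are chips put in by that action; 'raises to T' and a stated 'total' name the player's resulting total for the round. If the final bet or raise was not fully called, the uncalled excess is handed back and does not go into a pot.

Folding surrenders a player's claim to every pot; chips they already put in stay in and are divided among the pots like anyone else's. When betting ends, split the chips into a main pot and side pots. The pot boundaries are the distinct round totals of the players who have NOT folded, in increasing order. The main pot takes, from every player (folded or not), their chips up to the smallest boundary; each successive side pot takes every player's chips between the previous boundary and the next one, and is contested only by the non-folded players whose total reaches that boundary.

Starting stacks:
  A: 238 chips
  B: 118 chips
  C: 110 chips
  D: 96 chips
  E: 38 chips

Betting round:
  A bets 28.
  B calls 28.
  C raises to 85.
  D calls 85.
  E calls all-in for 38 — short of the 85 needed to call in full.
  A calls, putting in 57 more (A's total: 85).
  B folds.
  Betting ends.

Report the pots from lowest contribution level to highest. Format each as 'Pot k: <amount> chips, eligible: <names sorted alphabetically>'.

Pot 1: 180 chips, eligible: A, C, D, E
Pot 2: 141 chips, eligible: A, C, D

Derivation:
Contributions: A=85, B=28, C=85, D=85, E=38
Folded: B
Pot levels (distinct totals of non-folded players): 38, 85
Layer 1-38: A 38 + B 28 + C 38 + D 38 + E 38 = 180 chips; eligible A, C, D, E
Layer 39-85: 47 each from A, C, D = 47*3 = 141 chips; eligible A, C, D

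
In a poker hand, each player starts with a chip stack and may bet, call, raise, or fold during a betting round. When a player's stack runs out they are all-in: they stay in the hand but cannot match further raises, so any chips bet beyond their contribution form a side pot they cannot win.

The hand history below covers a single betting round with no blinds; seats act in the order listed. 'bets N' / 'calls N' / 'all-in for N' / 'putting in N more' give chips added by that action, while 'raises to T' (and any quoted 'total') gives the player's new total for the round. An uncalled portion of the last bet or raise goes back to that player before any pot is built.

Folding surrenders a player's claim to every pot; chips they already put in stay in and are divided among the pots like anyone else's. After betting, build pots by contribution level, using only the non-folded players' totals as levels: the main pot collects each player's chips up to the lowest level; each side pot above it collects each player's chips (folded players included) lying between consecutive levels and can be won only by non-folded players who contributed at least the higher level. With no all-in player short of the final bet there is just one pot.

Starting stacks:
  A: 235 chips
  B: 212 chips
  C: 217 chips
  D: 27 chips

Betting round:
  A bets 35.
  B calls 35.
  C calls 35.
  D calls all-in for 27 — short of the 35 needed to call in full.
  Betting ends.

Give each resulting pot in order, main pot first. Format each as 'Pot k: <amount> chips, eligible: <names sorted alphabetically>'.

Contributions: A=35, B=35, C=35, D=27
Pot levels (distinct totals of non-folded players): 27, 35
Layer 1-27: 27 each from A, B, C, D = 27*4 = 108 chips; eligible A, B, C, D
Layer 28-35: 8 each from A, B, C = 8*3 = 24 chips; eligible A, B, C

Pot 1: 108 chips, eligible: A, B, C, D
Pot 2: 24 chips, eligible: A, B, C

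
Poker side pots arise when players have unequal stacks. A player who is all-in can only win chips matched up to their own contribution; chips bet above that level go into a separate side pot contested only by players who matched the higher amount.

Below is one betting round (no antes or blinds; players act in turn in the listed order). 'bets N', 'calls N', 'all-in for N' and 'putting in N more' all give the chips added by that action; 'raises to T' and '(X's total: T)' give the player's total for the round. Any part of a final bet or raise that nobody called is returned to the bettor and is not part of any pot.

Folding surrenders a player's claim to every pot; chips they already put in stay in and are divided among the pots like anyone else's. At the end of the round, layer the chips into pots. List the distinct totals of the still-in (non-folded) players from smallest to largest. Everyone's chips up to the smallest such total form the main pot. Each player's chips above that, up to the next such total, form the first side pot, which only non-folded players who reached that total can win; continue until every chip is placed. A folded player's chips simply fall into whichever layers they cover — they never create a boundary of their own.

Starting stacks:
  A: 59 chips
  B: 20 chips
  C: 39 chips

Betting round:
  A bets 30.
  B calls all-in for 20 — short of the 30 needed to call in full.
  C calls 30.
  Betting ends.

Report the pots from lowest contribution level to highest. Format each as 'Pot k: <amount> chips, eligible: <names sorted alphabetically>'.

Pot 1: 60 chips, eligible: A, B, C
Pot 2: 20 chips, eligible: A, C

Derivation:
Contributions: A=30, B=20, C=30
Pot levels (distinct totals of non-folded players): 20, 30
Layer 1-20: 20 each from A, B, C = 20*3 = 60 chips; eligible A, B, C
Layer 21-30: 10 each from A, C = 10*2 = 20 chips; eligible A, C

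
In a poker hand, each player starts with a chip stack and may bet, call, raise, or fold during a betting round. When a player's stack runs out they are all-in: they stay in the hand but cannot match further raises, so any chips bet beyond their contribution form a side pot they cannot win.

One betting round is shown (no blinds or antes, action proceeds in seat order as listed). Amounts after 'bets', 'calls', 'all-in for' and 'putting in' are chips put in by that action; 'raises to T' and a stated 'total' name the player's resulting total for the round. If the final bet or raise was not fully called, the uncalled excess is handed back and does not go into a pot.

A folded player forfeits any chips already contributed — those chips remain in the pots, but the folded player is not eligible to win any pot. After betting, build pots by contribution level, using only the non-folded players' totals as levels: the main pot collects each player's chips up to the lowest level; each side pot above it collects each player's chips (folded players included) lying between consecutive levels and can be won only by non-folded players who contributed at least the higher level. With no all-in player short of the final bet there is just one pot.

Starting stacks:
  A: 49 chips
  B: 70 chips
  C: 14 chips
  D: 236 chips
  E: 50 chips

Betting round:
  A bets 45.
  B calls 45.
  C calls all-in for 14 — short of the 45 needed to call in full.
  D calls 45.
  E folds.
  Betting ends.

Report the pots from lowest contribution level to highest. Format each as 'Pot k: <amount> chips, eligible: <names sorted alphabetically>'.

Contributions: A=45, B=45, C=14, D=45
Folded: E
Pot levels (distinct totals of non-folded players): 14, 45
Layer 1-14: 14 each from A, B, C, D = 14*4 = 56 chips; eligible A, B, C, D
Layer 15-45: 31 each from A, B, D = 31*3 = 93 chips; eligible A, B, D

Pot 1: 56 chips, eligible: A, B, C, D
Pot 2: 93 chips, eligible: A, B, D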